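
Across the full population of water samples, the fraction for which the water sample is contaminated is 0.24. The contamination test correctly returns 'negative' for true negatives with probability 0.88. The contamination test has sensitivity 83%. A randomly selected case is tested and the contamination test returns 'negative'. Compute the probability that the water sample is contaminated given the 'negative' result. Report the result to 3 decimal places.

P(H | E) ≈ 0.057

Let H be the event that the water sample is contaminated. P(H) = 0.24, so P(¬H) = 0.76. With E the 'negative' result, P(E|H) = 0.17 and P(E|¬H) = 0.88.
P(E) = 0.17·0.24 + 0.88·0.76 = 0.040800 + 0.66880 = 0.70960.
By Bayes' theorem, P(H|E) = 0.040800 / 0.70960 = 0.057.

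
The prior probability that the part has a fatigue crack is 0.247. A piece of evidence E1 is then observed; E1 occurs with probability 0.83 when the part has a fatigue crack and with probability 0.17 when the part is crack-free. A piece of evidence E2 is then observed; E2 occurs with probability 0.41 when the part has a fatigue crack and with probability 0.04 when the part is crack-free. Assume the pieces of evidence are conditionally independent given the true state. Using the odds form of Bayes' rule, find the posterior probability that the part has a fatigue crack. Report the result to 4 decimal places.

Posterior probability ≈ 0.9426

Prior odds = 0.247/(1−0.247) = 0.32802. In log-odds, ln(0.32802) = -1.1147.
Add log likelihood ratios: ln(4.8824) + ln(10.250) = 3.9129.
Posterior log-odds = 2.7982, so posterior odds = exp(2.7982) = 16.416. Converting, P(H|E) = 16.416/17.416 = 0.9426.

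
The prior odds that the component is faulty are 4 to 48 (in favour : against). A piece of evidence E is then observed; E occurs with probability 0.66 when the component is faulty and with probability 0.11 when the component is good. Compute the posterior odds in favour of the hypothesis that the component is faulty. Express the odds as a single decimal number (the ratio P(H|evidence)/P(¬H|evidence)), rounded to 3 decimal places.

Prior odds = 4/48 = 0.083333.
Likelihood ratio for E = 0.66/0.11 = 6.0000.
Posterior odds = prior odds × LR = 0.50000.

Posterior odds ≈ 0.500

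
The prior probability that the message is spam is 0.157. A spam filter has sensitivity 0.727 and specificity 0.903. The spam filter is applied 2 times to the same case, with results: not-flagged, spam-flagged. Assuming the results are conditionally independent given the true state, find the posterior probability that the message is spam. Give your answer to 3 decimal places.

Posterior P(H) ≈ 0.297

Let H be the event that the message is spam; start with P(H) = 0.157. P('spam-flagged'|H) = 0.727, P('spam-flagged'|¬H) = 0.097.
Update on result 1 ('not-flagged'): P(H) ← 0.273·0.1570 / (0.273·0.1570 + 0.903·0.8430) = 0.042861/0.80409 = 0.0533.
Update on result 2 ('spam-flagged'): P(H) ← 0.727·0.0533 / (0.727·0.0533 + 0.097·0.9467) = 0.038752/0.13058 = 0.2968.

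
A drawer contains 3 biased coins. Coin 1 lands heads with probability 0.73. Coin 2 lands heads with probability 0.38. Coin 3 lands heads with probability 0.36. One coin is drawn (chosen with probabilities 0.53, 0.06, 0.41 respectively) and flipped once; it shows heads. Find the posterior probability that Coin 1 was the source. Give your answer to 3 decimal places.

Posterior probability ≈ 0.694

Tabulate prior·likelihood by source: [1] prior 0.53, lik 0.73, product 0.3869; [2] prior 0.06, lik 0.38, product 0.02280; [3] prior 0.41, lik 0.36, product 0.1476.
Normalizing constant = 0.55730; the posterior for Coin 1 is its product over the sum, 0.3869/0.55730 = 0.694.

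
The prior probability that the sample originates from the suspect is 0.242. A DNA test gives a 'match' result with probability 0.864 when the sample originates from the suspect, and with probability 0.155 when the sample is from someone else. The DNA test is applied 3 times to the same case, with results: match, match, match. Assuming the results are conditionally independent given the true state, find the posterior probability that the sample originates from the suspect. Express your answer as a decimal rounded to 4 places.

Posterior P(H) ≈ 0.9822

With H the event that the sample originates from the suspect, the joint likelihood of the observed sequence is P(data|H) = 0.864·0.864·0.864 = 0.64497 and P(data|¬H) = 0.155·0.155·0.155 = 0.0037239.
Bayes: P(H|data) = 0.242·0.64497 / (0.242·0.64497 + 0.758·0.0037239) = 0.15608/0.15891 = 0.9822.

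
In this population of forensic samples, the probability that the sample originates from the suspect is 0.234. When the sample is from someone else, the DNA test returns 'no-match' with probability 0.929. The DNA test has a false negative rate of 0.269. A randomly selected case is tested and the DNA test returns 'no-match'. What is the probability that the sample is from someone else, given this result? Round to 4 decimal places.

P(¬H | E) ≈ 0.9187

Write H for 'the sample originates from the suspect'. Prior odds H:¬H = 0.234/0.766 = 0.30548. For the 'no-match' outcome, the likelihood ratio is 0.269/0.929 = 0.28956.
Posterior odds = 0.30548 × 0.28956 = 0.088455, so P(H|E) = 0.088455/(1+0.088455) = 0.0813. Then P(¬H|E) = 1 − 0.0813 = 0.9187.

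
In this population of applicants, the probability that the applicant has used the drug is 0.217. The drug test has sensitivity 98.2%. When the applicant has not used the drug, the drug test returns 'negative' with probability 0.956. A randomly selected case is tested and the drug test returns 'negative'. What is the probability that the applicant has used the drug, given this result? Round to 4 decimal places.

Let H be the event that the applicant has used the drug. P(H) = 0.217, so P(¬H) = 0.783. With E the 'negative' result, P(E|H) = 0.018 and P(E|¬H) = 0.956.
P(E) = 0.018·0.217 + 0.956·0.783 = 0.0039060 + 0.74855 = 0.75245.
By Bayes' theorem, P(H|E) = 0.0039060 / 0.75245 = 0.0052.

P(H | E) ≈ 0.0052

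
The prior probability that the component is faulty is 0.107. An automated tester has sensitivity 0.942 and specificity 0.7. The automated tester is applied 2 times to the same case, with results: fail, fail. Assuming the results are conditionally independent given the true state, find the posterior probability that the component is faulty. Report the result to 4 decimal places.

With H the event that the component is faulty, the joint likelihood of the observed sequence is P(data|H) = 0.942·0.942 = 0.88736 and P(data|¬H) = 0.3·0.3 = 0.090000.
Bayes: P(H|data) = 0.107·0.88736 / (0.107·0.88736 + 0.893·0.090000) = 0.094948/0.17532 = 0.5416.

Posterior P(H) ≈ 0.5416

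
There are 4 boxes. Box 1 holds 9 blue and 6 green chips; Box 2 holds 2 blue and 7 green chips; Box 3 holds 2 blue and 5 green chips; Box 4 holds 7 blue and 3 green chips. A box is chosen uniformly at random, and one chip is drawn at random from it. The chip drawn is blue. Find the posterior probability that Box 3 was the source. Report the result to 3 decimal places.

Posterior probability ≈ 0.158

P(blue|Box 1) = 0.6; P(blue|Box 2) = 0.2222; P(blue|Box 3) = 0.2857; P(blue|Box 4) = 0.7.
Prior × likelihood for each source: 0.25·0.6=0.1500, 0.25·0.2222=0.05556, 0.25·0.2857=0.07143, 0.25·0.7=0.1750. Summing gives P(blue) = 0.45198.
P(Box 3 | blue) = 0.07143 / 0.45198 = 0.158.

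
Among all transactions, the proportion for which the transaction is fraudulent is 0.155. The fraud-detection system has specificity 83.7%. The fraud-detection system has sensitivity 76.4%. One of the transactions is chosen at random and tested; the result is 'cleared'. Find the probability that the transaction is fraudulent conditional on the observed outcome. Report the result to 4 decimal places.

P(H | E) ≈ 0.0492

Let H be the event that the transaction is fraudulent. P(H) = 0.155, so P(¬H) = 0.845. With E the 'cleared' result, P(E|H) = 0.236 and P(E|¬H) = 0.837.
P(E) = 0.236·0.155 + 0.837·0.845 = 0.036580 + 0.70726 = 0.74384.
By Bayes' theorem, P(H|E) = 0.036580 / 0.74384 = 0.0492.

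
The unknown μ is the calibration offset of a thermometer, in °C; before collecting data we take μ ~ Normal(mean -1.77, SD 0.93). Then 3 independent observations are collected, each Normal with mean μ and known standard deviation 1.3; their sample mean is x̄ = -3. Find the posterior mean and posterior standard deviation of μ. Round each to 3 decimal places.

With known σ, the Normal prior is conjugate. Weight on the data is w = (n/σ²)/(n/σ² + 1/τ₀²) = 1.77515/(1.77515+1.15620) = 0.60557.
Posterior mean = w·x̄ + (1−w)·μ₀ = 0.60557·-3 + 0.39443·-1.77 = -2.515. Posterior variance = 1/(1.77515+1.15620) = 0.341140, so SD = 0.584.

Posterior mean ≈ -2.515; posterior SD ≈ 0.584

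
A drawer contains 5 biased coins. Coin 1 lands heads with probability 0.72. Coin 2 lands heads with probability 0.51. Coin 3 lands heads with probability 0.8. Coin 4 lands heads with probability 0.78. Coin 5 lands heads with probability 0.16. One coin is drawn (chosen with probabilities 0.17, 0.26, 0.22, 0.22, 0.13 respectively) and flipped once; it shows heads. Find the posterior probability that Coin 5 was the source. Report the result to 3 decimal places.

Posterior probability ≈ 0.033

Tabulate prior·likelihood by source: [1] prior 0.17, lik 0.72, product 0.1224; [2] prior 0.26, lik 0.51, product 0.1326; [3] prior 0.22, lik 0.8, product 0.1760; [4] prior 0.22, lik 0.78, product 0.1716; [5] prior 0.13, lik 0.16, product 0.02080.
Normalizing constant = 0.62340; the posterior for Coin 5 is its product over the sum, 0.02080/0.62340 = 0.033.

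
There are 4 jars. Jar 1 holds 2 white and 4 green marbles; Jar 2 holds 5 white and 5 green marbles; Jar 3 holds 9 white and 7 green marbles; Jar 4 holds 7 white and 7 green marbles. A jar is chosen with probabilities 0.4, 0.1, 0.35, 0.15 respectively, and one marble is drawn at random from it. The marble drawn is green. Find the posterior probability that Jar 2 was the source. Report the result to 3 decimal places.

Posterior probability ≈ 0.092

Tabulate prior·likelihood by source: [1] prior 0.4, lik 0.6667, product 0.2667; [2] prior 0.1, lik 0.5, product 0.05000; [3] prior 0.35, lik 0.4375, product 0.1531; [4] prior 0.15, lik 0.5, product 0.07500.
Normalizing constant = 0.54479; the posterior for Jar 2 is its product over the sum, 0.05000/0.54479 = 0.092.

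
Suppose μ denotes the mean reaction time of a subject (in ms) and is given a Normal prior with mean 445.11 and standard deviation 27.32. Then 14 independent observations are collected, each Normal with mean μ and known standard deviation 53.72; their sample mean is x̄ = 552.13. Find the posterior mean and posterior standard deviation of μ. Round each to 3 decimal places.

Prior precision 1/τ₀² = 1/27.32² = 0.00133980; data precision n/σ² = 14/53.72² = 0.00485128.
Posterior precision = 0.00133980 + 0.00485128 = 0.00619107, giving posterior SD = 1/√0.00619107 = 12.709.
Posterior mean = (0.00133980·445.11 + 0.00485128·552.13) / 0.00619107 = 528.970.

Posterior mean ≈ 528.970; posterior SD ≈ 12.709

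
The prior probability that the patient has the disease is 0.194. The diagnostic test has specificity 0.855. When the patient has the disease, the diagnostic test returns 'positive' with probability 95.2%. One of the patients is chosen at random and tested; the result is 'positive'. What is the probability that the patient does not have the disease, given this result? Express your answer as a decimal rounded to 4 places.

Let H be the event that the patient has the disease. P(H) = 0.194, so P(¬H) = 0.806. With E the 'positive' result, P(E|H) = 0.952 and P(E|¬H) = 0.145.
P(E) = 0.952·0.194 + 0.145·0.806 = 0.18469 + 0.11687 = 0.30156.
By Bayes' theorem, P(H|E) = 0.18469 / 0.30156 = 0.6124. Hence P(¬H|E) = 1 − 0.6124 = 0.3876.

P(¬H | E) ≈ 0.3876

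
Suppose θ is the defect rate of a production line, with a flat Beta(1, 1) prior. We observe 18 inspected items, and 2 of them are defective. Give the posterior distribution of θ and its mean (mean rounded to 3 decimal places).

Posterior: Beta(3, 17); mean ≈ 0.150

Observing 2 successes and 16 failures updates Beta(1, 1) by adding the success and failure counts to the two shape parameters: α = 1+2 = 3, β = 1+16 = 17.
E[θ | data] = 3/(3+17) = 0.150.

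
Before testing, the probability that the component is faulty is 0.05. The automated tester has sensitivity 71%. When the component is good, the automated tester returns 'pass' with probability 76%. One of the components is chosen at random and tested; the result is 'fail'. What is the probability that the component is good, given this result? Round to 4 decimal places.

Let H be the event that the component is faulty. P(H) = 0.05, so P(¬H) = 0.95. With E the 'fail' result, P(E|H) = 0.71 and P(E|¬H) = 0.24.
P(E) = 0.71·0.05 + 0.24·0.95 = 0.035500 + 0.22800 = 0.26350.
By Bayes' theorem, P(H|E) = 0.035500 / 0.26350 = 0.1347. Hence P(¬H|E) = 1 − 0.1347 = 0.8653.

P(¬H | E) ≈ 0.8653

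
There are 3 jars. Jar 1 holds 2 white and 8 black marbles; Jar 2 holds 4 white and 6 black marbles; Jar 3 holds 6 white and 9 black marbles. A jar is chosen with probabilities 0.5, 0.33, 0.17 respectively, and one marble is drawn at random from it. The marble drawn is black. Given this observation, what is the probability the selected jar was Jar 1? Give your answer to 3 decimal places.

Posterior probability ≈ 0.571

Tabulate prior·likelihood by source: [1] prior 0.5, lik 0.8, product 0.4000; [2] prior 0.33, lik 0.6, product 0.1980; [3] prior 0.17, lik 0.6, product 0.1020.
Normalizing constant = 0.70000; the posterior for Jar 1 is its product over the sum, 0.4000/0.70000 = 0.571.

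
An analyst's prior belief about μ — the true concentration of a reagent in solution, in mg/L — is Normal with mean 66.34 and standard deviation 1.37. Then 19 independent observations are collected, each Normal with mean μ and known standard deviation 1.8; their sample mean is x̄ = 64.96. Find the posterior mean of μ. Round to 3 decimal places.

Posterior mean ≈ 65.075

With known σ, the Normal prior is conjugate. Weight on the data is w = (n/σ²)/(n/σ² + 1/τ₀²) = 5.86420/(5.86420+0.532793) = 0.91671.
Posterior mean = w·x̄ + (1−w)·μ₀ = 0.91671·64.96 + 0.083288·66.34 = 65.075.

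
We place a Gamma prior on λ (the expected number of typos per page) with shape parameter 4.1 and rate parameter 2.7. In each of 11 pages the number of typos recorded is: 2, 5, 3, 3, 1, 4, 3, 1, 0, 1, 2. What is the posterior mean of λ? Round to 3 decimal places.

Posterior mean ≈ 2.124

Total count ∑xᵢ = 25 over n = 11 pages.
Gamma is conjugate to the Poisson likelihood: posterior is Gamma(shape = 4.1+25 = 29.1, rate = 2.7+11 = 13.7).
Posterior mean = shape/rate = 29.1/13.7 = 2.124.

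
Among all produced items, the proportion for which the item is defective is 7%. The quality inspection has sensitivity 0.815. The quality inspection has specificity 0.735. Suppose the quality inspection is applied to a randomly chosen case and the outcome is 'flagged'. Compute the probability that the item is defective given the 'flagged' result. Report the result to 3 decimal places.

P(H | E) ≈ 0.188

Write H for 'the item is defective'. Prior odds H:¬H = 0.07/0.93 = 0.075269. For the 'flagged' outcome, the likelihood ratio is 0.815/0.265 = 3.0755.
Posterior odds = 0.075269 × 3.0755 = 0.23149, so P(H|E) = 0.23149/(1+0.23149) = 0.188.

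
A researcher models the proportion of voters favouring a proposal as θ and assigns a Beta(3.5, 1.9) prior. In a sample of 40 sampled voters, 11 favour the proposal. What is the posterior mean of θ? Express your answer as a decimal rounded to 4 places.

The binomial likelihood is conjugate to the Beta prior: with 11 successes and 29 failures, the posterior is Beta(3.5+11, 1.9+29) = Beta(14.5, 30.9).
Posterior mean = α/(α+β) = 14.5/45.4 = 0.3194.

Posterior mean ≈ 0.3194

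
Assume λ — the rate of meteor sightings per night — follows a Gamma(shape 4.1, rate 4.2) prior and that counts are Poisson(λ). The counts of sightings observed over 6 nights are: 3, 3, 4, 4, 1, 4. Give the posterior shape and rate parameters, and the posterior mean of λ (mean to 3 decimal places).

Posterior: Gamma(shape=23.1, rate=10.2); mean ≈ 2.265

The Poisson likelihood adds the total count to the shape and the number of exposure periods to the rate. Here ∑xᵢ = 19 and n = 6, so shape 4.1→23.1 and rate 4.2→10.2.
E[λ | data] = 23.1/10.2 = 2.265.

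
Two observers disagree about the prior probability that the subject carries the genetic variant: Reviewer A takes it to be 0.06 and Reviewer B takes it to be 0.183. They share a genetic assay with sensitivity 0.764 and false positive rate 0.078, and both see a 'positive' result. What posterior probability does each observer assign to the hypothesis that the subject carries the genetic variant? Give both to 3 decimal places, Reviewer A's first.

Reviewer A: 0.385; Reviewer B: 0.687

P('+'|H) = 0.764, P('+'|¬H) = 0.078.
Reviewer A: numerator 0.764·0.06 = 0.045840; evidence = 0.045840+0.078·0.94 = 0.11916; posterior = 0.385.
Reviewer B: numerator 0.764·0.183 = 0.13981; evidence = 0.13981+0.078·0.817 = 0.20354; posterior = 0.687.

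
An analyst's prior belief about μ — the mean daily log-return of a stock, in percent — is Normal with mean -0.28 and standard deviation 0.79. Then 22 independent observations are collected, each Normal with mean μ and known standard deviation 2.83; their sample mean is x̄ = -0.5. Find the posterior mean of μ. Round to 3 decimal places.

With known σ, the Normal prior is conjugate. Weight on the data is w = (n/σ²)/(n/σ² + 1/τ₀²) = 2.74694/(2.74694+1.60231) = 0.63159.
Posterior mean = w·x̄ + (1−w)·μ₀ = 0.63159·-0.5 + 0.36841·-0.28 = -0.419.

Posterior mean ≈ -0.419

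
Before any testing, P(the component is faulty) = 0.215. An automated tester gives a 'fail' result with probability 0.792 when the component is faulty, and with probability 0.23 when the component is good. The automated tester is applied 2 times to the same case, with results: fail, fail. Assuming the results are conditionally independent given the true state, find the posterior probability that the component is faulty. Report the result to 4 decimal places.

Posterior P(H) ≈ 0.7646

With H the event that the component is faulty, the joint likelihood of the observed sequence is P(data|H) = 0.792·0.792 = 0.62726 and P(data|¬H) = 0.23·0.23 = 0.052900.
Bayes: P(H|data) = 0.215·0.62726 / (0.215·0.62726 + 0.785·0.052900) = 0.13486/0.17639 = 0.7646.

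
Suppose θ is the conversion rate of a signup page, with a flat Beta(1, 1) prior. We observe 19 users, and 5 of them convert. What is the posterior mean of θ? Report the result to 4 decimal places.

The binomial likelihood is conjugate to the Beta prior: with 5 successes and 14 failures, the posterior is Beta(1+5, 1+14) = Beta(6, 15).
E[θ | data] = 6/(6+15) = 0.2857.

Posterior mean ≈ 0.2857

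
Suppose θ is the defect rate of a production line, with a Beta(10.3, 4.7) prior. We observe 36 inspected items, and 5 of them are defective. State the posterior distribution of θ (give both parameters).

Posterior: Beta(15.3, 35.7)

The binomial likelihood is conjugate to the Beta prior: with 5 successes and 31 failures, the posterior is Beta(10.3+5, 4.7+31) = Beta(15.3, 35.7).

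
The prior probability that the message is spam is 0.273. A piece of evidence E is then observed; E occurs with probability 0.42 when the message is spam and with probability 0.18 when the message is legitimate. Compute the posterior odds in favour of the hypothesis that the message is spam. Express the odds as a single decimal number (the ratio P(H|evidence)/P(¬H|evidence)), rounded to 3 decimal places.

Prior odds = 0.273/(1−0.273) = 0.37552.
Likelihood ratio for E = 0.42/0.18 = 2.3333.
Posterior odds = prior odds × LR = 0.87620.

Posterior odds ≈ 0.876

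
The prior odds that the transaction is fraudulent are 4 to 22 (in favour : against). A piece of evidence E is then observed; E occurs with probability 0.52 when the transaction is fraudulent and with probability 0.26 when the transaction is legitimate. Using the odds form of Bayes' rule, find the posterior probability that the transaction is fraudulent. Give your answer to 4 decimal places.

Posterior probability ≈ 0.2667

Prior odds = 4/22 = 0.18182.
Likelihood ratio for E = 0.52/0.26 = 2.0000.
Posterior odds = prior odds × LR = 0.36364.
Posterior probability = odds/(1+odds) = 0.36364/1.3636 = 0.2667.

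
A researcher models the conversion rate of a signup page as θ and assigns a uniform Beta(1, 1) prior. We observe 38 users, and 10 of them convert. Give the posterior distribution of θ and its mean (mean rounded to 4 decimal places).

Posterior: Beta(11, 29); mean ≈ 0.2750

The binomial likelihood is conjugate to the Beta prior: with 10 successes and 28 failures, the posterior is Beta(1+10, 1+28) = Beta(11, 29).
E[θ | data] = 11/(11+29) = 0.2750.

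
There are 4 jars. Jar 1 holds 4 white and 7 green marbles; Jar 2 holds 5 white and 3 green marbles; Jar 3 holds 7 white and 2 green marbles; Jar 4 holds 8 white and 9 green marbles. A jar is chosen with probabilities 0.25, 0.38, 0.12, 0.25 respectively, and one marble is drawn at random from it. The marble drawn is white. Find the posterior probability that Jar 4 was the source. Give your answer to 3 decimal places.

Posterior probability ≈ 0.218

P(white|Jar 1) = 0.3636; P(white|Jar 2) = 0.625; P(white|Jar 3) = 0.7778; P(white|Jar 4) = 0.4706.
Prior × likelihood for each source: 0.25·0.3636=0.09091, 0.38·0.625=0.2375, 0.12·0.7778=0.09333, 0.25·0.4706=0.1176. Summing gives P(white) = 0.53939.
P(Jar 4 | white) = 0.1176 / 0.53939 = 0.218.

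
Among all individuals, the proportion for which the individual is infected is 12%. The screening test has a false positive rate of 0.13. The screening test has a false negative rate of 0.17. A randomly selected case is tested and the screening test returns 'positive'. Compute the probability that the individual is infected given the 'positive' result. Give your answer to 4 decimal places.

P(H | E) ≈ 0.4654

Write H for 'the individual is infected'. Prior odds H:¬H = 0.12/0.88 = 0.13636. For the 'positive' outcome, the likelihood ratio is 0.83/0.13 = 6.3846.
Posterior odds = 0.13636 × 6.3846 = 0.87063, so P(H|E) = 0.87063/(1+0.87063) = 0.4654.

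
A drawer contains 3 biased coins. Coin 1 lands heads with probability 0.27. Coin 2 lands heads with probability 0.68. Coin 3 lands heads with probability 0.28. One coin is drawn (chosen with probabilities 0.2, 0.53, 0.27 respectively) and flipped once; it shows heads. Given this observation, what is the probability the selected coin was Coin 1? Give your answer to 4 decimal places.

P(heads|C1) = 0.27; P(heads|C2) = 0.68; P(heads|C3) = 0.28.
Prior × likelihood for each source: 0.2·0.27=0.05400, 0.53·0.68=0.3604, 0.27·0.28=0.07560. Summing gives P(heads) = 0.49000.
P(Coin 1 | heads) = 0.05400 / 0.49000 = 0.1102.

Posterior probability ≈ 0.1102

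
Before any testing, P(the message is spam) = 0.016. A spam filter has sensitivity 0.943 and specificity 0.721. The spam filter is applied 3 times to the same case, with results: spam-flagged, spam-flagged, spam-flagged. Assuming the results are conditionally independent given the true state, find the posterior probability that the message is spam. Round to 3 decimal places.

Let H be the event that the message is spam; start with P(H) = 0.016. P('spam-flagged'|H) = 0.943, P('spam-flagged'|¬H) = 0.279.
Update on result 1 ('spam-flagged'): P(H) ← 0.943·0.0160 / (0.943·0.0160 + 0.279·0.9840) = 0.015088/0.28962 = 0.0521.
Update on result 2 ('spam-flagged'): P(H) ← 0.943·0.0521 / (0.943·0.0521 + 0.279·0.9479) = 0.049126/0.31359 = 0.1567.
Update on result 3 ('spam-flagged'): P(H) ← 0.943·0.1567 / (0.943·0.1567 + 0.279·0.8433) = 0.14773/0.38302 = 0.3857.

Posterior P(H) ≈ 0.386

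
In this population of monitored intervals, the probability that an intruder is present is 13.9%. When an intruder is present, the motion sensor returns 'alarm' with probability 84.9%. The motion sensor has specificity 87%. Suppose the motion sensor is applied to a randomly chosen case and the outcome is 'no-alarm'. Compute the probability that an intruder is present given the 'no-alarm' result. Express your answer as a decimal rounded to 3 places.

P(H | E) ≈ 0.027

Let H be the event that an intruder is present. P(H) = 0.139, so P(¬H) = 0.861. With E the 'no-alarm' result, P(E|H) = 0.151 and P(E|¬H) = 0.87.
P(E) = 0.151·0.139 + 0.87·0.861 = 0.020989 + 0.74907 = 0.77006.
By Bayes' theorem, P(H|E) = 0.020989 / 0.77006 = 0.027.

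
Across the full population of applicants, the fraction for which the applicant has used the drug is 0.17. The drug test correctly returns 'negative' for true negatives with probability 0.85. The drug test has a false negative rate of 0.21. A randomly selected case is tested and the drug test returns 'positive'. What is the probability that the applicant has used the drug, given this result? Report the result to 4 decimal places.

Let H be the event that the applicant has used the drug. P(H) = 0.17, so P(¬H) = 0.83. With E the 'positive' result, P(E|H) = 0.79 and P(E|¬H) = 0.15.
P(E) = 0.79·0.17 + 0.15·0.83 = 0.13430 + 0.12450 = 0.25880.
By Bayes' theorem, P(H|E) = 0.13430 / 0.25880 = 0.5189.

P(H | E) ≈ 0.5189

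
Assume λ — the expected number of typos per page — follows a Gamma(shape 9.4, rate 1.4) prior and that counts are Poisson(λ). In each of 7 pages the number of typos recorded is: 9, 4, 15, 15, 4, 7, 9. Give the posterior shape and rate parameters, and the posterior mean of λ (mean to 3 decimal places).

Total count ∑xᵢ = 63 over n = 7 pages.
Gamma is conjugate to the Poisson likelihood: posterior is Gamma(shape = 9.4+63 = 72.4, rate = 1.4+7 = 8.4).
E[λ | data] = 72.4/8.4 = 8.619.

Posterior: Gamma(shape=72.4, rate=8.4); mean ≈ 8.619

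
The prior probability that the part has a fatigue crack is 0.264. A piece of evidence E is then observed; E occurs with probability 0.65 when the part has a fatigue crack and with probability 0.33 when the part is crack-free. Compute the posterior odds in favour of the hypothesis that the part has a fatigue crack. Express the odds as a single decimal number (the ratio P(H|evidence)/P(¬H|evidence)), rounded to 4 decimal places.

Posterior odds ≈ 0.7065

Prior odds = 0.264/(1−0.264) = 0.35870.
Likelihood ratio for E = 0.65/0.33 = 1.9697.
Posterior odds = prior odds × LR = 0.70652.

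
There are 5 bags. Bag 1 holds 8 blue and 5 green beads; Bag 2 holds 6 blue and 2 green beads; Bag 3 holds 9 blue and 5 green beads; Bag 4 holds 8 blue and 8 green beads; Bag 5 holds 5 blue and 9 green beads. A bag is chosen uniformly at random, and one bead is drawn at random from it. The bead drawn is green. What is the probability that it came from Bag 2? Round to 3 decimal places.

Posterior probability ≈ 0.117

P(green|Bag 1) = 0.3846; P(green|Bag 2) = 0.25; P(green|Bag 3) = 0.3571; P(green|Bag 4) = 0.5; P(green|Bag 5) = 0.6429.
Prior × likelihood for each source: 0.2·0.3846=0.07692, 0.2·0.25=0.05000, 0.2·0.3571=0.07143, 0.2·0.5=0.1000, 0.2·0.6429=0.1286. Summing gives P(green) = 0.42692.
P(Bag 2 | green) = 0.05000 / 0.42692 = 0.117.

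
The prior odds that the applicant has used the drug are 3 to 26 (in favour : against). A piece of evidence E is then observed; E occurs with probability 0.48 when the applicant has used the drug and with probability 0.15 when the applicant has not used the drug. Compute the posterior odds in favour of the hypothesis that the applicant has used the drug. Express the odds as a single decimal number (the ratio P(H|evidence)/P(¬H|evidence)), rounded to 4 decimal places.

Posterior odds ≈ 0.3692

Prior odds = 3/26 = 0.11538. In log-odds, ln(0.11538) = -2.1595.
Add log likelihood ratio: ln(3.2000) = 1.1632.
Posterior log-odds = -0.99633, so posterior odds = exp(-0.99633) = 0.36923.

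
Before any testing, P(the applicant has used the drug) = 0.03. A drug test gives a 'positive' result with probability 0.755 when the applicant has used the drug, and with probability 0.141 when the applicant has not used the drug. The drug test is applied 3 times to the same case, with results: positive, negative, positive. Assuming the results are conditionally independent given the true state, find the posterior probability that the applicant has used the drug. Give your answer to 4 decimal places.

Posterior P(H) ≈ 0.2019

With H the event that the applicant has used the drug, the joint likelihood of the observed sequence is P(data|H) = 0.755·0.245·0.755 = 0.13966 and P(data|¬H) = 0.141·0.859·0.141 = 0.017078.
Bayes: P(H|data) = 0.03·0.13966 / (0.03·0.13966 + 0.97·0.017078) = 0.0041897/0.020755 = 0.2019.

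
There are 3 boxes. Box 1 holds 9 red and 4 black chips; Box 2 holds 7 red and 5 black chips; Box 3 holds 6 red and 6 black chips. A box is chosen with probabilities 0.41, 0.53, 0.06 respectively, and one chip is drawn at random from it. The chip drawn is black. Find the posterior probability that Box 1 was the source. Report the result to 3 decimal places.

Posterior probability ≈ 0.335

P(black|Box 1) = 0.3077; P(black|Box 2) = 0.4167; P(black|Box 3) = 0.5.
Prior × likelihood for each source: 0.41·0.3077=0.1262, 0.53·0.4167=0.2208, 0.06·0.5=0.03000. Summing gives P(black) = 0.37699.
P(Box 1 | black) = 0.1262 / 0.37699 = 0.335.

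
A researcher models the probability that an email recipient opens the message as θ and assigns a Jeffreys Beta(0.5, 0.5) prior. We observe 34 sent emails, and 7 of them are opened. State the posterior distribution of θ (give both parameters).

The binomial likelihood is conjugate to the Beta prior: with 7 successes and 27 failures, the posterior is Beta(0.5+7, 0.5+27) = Beta(7.5, 27.5).

Posterior: Beta(7.5, 27.5)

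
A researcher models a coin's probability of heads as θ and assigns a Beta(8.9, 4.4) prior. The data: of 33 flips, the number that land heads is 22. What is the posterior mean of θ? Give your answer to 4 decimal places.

Posterior mean ≈ 0.6674

Observing 22 successes and 11 failures updates Beta(8.9, 4.4) by adding the success and failure counts to the two shape parameters: α = 8.9+22 = 30.9, β = 4.4+11 = 15.4.
Posterior mean = α/(α+β) = 30.9/46.3 = 0.6674.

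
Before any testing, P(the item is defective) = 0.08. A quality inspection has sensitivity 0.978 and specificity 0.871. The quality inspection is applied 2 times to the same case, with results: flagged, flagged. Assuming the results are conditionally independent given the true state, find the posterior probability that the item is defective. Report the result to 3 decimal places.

With H the event that the item is defective, the joint likelihood of the observed sequence is P(data|H) = 0.978·0.978 = 0.95648 and P(data|¬H) = 0.129·0.129 = 0.016641.
Bayes: P(H|data) = 0.08·0.95648 / (0.08·0.95648 + 0.92·0.016641) = 0.076519/0.091828 = 0.8333.

Posterior P(H) ≈ 0.833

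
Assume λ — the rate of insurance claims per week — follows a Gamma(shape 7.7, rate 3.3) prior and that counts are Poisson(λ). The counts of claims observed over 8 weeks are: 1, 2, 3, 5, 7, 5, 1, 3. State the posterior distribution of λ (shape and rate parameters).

The Poisson likelihood adds the total count to the shape and the number of exposure periods to the rate. Here ∑xᵢ = 27 and n = 8, so shape 7.7→34.7 and rate 3.3→11.3.

Posterior: Gamma(shape=34.7, rate=11.3)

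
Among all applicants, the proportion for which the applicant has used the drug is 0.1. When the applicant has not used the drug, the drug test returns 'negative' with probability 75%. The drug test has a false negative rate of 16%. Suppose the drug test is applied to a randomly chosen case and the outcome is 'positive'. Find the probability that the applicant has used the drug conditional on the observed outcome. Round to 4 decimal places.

P(H | E) ≈ 0.2718

Let H be the event that the applicant has used the drug. P(H) = 0.1, so P(¬H) = 0.9. With E the 'positive' result, P(E|H) = 0.84 and P(E|¬H) = 0.25.
P(E) = 0.84·0.1 + 0.25·0.9 = 0.084000 + 0.22500 = 0.30900.
By Bayes' theorem, P(H|E) = 0.084000 / 0.30900 = 0.2718.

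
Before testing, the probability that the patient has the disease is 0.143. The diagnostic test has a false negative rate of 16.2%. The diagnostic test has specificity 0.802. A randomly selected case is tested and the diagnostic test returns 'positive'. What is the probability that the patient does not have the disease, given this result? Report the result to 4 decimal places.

Write H for 'the patient has the disease'. Prior odds H:¬H = 0.143/0.857 = 0.16686. For the 'positive' outcome, the likelihood ratio is 0.838/0.198 = 4.2323.
Posterior odds = 0.16686 × 4.2323 = 0.70621, so P(H|E) = 0.70621/(1+0.70621) = 0.4139. Then P(¬H|E) = 1 − 0.4139 = 0.5861.

P(¬H | E) ≈ 0.5861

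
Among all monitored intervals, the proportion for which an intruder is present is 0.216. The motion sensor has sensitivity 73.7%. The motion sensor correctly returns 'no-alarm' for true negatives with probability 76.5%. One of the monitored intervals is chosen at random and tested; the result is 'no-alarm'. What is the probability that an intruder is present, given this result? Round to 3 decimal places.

Let H be the event that an intruder is present. P(H) = 0.216, so P(¬H) = 0.784. With E the 'no-alarm' result, P(E|H) = 0.263 and P(E|¬H) = 0.765.
P(E) = 0.263·0.216 + 0.765·0.784 = 0.056808 + 0.59976 = 0.65657.
By Bayes' theorem, P(H|E) = 0.056808 / 0.65657 = 0.087.

P(H | E) ≈ 0.087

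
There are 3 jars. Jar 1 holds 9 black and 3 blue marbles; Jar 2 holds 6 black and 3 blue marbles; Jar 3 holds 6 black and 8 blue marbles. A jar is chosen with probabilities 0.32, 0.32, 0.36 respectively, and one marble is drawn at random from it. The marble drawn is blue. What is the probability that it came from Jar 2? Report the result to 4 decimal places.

Posterior probability ≈ 0.2718

P(blue|Jar 1) = 0.25; P(blue|Jar 2) = 0.3333; P(blue|Jar 3) = 0.5714.
Prior × likelihood for each source: 0.32·0.25=0.08000, 0.32·0.3333=0.1067, 0.36·0.5714=0.2057. Summing gives P(blue) = 0.39238.
P(Jar 2 | blue) = 0.1067 / 0.39238 = 0.2718.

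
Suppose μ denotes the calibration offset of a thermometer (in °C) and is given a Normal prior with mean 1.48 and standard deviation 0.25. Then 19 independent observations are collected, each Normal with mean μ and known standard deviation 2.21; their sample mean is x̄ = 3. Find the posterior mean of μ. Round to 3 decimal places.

With known σ, the Normal prior is conjugate. Weight on the data is w = (n/σ²)/(n/σ² + 1/τ₀²) = 3.89017/(3.89017+16.0000) = 0.19558.
Posterior mean = w·x̄ + (1−w)·μ₀ = 0.19558·3 + 0.80442·1.48 = 1.777.

Posterior mean ≈ 1.777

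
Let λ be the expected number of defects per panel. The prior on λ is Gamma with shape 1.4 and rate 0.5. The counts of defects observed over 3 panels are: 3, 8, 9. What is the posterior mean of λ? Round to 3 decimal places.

The Poisson likelihood adds the total count to the shape and the number of exposure periods to the rate. Here ∑xᵢ = 20 and n = 3, so shape 1.4→21.4 and rate 0.5→3.5.
E[λ | data] = 21.4/3.5 = 6.114.

Posterior mean ≈ 6.114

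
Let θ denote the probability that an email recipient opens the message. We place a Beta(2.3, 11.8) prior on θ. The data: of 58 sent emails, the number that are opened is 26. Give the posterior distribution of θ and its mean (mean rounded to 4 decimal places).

Observing 26 successes and 32 failures updates Beta(2.3, 11.8) by adding the success and failure counts to the two shape parameters: α = 2.3+26 = 28.3, β = 11.8+32 = 43.8.
Posterior mean = α/(α+β) = 28.3/72.1 = 0.3925.

Posterior: Beta(28.3, 43.8); mean ≈ 0.3925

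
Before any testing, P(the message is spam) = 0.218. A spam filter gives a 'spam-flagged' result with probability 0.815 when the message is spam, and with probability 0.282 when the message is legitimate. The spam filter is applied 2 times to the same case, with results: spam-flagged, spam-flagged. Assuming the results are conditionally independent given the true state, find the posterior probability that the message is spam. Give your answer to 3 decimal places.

Posterior P(H) ≈ 0.700

Let H be the event that the message is spam; start with P(H) = 0.218. P('spam-flagged'|H) = 0.815, P('spam-flagged'|¬H) = 0.282.
Update on result 1 ('spam-flagged'): P(H) ← 0.815·0.2180 / (0.815·0.2180 + 0.282·0.7820) = 0.17767/0.39819 = 0.4462.
Update on result 2 ('spam-flagged'): P(H) ← 0.815·0.4462 / (0.815·0.4462 + 0.282·0.5538) = 0.36364/0.51982 = 0.6996.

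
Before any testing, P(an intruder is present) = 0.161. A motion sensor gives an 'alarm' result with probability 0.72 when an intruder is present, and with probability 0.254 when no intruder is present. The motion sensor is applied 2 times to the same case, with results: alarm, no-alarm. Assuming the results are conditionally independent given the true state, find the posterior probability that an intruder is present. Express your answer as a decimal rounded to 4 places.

Let H be the event that an intruder is present; start with P(H) = 0.161. P('alarm'|H) = 0.72, P('alarm'|¬H) = 0.254.
Update on result 1 ('alarm'): P(H) ← 0.72·0.1610 / (0.72·0.1610 + 0.254·0.8390) = 0.11592/0.32903 = 0.3523.
Update on result 2 ('no-alarm'): P(H) ← 0.28·0.3523 / (0.28·0.3523 + 0.746·0.6477) = 0.098648/0.58182 = 0.1695.

Posterior P(H) ≈ 0.1695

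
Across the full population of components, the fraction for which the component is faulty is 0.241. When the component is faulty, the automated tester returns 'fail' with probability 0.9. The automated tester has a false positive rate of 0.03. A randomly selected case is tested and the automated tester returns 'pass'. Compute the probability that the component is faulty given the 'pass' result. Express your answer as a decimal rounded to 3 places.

P(H | E) ≈ 0.032

Let H be the event that the component is faulty. P(H) = 0.241, so P(¬H) = 0.759. With E the 'pass' result, P(E|H) = 0.1 and P(E|¬H) = 0.97.
P(E) = 0.1·0.241 + 0.97·0.759 = 0.024100 + 0.73623 = 0.76033.
By Bayes' theorem, P(H|E) = 0.024100 / 0.76033 = 0.032.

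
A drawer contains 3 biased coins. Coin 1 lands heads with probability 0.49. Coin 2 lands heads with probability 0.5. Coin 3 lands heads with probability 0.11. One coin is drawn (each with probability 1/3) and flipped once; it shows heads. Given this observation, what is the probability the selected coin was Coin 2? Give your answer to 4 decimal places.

Posterior probability ≈ 0.4545

P(heads|C1) = 0.49; P(heads|C2) = 0.5; P(heads|C3) = 0.11.
Prior × likelihood for each source: 0.333333·0.49=0.1633, 0.333333·0.5=0.1667, 0.333333·0.11=0.03667. Summing gives P(heads) = 0.36667.
P(Coin 2 | heads) = 0.1667 / 0.36667 = 0.4545.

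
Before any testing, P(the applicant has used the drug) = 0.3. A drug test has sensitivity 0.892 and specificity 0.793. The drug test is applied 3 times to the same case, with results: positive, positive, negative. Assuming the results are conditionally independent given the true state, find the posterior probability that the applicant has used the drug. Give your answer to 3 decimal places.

Posterior P(H) ≈ 0.520

With H the event that the applicant has used the drug, the joint likelihood of the observed sequence is P(data|H) = 0.892·0.892·0.108 = 0.085932 and P(data|¬H) = 0.207·0.207·0.793 = 0.033979.
Bayes: P(H|data) = 0.3·0.085932 / (0.3·0.085932 + 0.7·0.033979) = 0.025780/0.049565 = 0.5201.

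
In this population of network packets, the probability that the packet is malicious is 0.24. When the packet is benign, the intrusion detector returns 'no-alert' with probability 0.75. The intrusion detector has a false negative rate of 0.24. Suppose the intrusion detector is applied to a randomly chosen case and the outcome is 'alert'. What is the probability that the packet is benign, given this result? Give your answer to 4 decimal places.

Write H for 'the packet is malicious'. Prior odds H:¬H = 0.24/0.76 = 0.31579. For the 'alert' outcome, the likelihood ratio is 0.76/0.25 = 3.0400.
Posterior odds = 0.31579 × 3.0400 = 0.96000, so P(H|E) = 0.96000/(1+0.96000) = 0.4898. Then P(¬H|E) = 1 − 0.4898 = 0.5102.

P(¬H | E) ≈ 0.5102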